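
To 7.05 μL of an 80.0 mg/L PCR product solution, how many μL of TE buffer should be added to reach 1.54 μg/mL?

359 μL

1.54 μg/mL = 1.54 mg/L.
V₂ = C₁V₁/C₂ = 80.0 × 7.05 / 1.54 = 366 μL.
Diluent to add = V₂ − V₁ = 366 − 7.05 = 359 μL.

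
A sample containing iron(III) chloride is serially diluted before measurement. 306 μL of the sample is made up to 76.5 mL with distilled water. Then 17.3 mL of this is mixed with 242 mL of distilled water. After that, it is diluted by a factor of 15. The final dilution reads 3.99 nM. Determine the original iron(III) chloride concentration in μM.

224 μM

Overall dilution factor = 250 × 14.99 × 15 = 5.62 × 10⁴.
Original = 3.99 nM × 5.62 × 10⁴ = 2.24 × 10⁵ nM = 224 μM.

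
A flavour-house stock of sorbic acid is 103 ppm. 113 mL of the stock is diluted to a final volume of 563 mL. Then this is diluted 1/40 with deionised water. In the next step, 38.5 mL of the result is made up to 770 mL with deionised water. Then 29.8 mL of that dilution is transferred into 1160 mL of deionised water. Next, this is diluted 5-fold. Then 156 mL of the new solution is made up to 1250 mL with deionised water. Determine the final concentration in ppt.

16.2 ppt

Overall dilution factor = 4.982 × 40 × 20 × 39.93 × 5 × 8.013 = 6.38 × 10⁶.
103 ppm / 6.38 × 10⁶ = 1.62 × 10⁻⁵ ppm = 16.2 ppt.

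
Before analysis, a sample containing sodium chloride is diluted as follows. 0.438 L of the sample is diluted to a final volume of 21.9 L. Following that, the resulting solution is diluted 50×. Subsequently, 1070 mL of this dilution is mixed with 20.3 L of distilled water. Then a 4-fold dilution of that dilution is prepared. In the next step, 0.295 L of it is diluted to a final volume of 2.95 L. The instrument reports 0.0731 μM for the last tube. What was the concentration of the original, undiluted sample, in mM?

146 mM

Overall dilution factor = 50 × 50 × 19.97 × 4 × 10 = 2.00 × 10⁶.
Original = 0.0731 μM × 2.00 × 10⁶ = 1.46 × 10⁵ μM = 146 mM.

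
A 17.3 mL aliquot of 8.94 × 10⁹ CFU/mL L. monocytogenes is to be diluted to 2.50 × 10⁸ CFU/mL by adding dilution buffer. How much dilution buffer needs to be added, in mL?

V₂ = C₁V₁/C₂ = 8.94 × 10⁹ × 17.3 / 2.50 × 10⁸ = 619 mL.
Diluent to add = V₂ − V₁ = 619 − 17.3 = 601 mL.

601 mL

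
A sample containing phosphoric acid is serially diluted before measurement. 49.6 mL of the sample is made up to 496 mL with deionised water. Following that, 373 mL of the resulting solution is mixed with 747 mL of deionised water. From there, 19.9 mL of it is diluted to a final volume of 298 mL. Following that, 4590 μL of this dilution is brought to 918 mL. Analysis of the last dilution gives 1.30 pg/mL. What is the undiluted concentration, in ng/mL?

Overall dilution factor = 10 × 3.003 × 14.97 × 200 = 8.99 × 10⁴.
Original = 1.30 pg/mL × 8.99 × 10⁴ = 1.17 × 10⁵ pg/mL = 117 ng/mL.

117 ng/mL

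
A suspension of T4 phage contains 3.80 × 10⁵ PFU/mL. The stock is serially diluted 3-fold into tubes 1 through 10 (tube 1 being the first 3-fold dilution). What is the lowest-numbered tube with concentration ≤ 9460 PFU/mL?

Tube n has concentration 3.80 × 10⁵ PFU/mL / 3ⁿ.
Need 3ⁿ ≥ 3.80 × 10⁵ PFU/mL / 9460 PFU/mL = 40.2, so n ≥ 3.36.
First such tube: n = 4.

tube 4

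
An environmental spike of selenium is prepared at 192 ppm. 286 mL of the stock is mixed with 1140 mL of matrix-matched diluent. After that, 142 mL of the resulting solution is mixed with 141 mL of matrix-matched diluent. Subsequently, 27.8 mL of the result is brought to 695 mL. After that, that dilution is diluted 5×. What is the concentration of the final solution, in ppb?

Overall dilution factor = 4.986 × 1.993 × 25 × 5 = 1242.
192 ppm / 1242 = 0.155 ppm = 155 ppb.

155 ppb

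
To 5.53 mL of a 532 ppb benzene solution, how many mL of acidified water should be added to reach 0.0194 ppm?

146 mL

0.0194 ppm = 19.4 ppb.
V₂ = C₁V₁/C₂ = 532 × 5.53 / 19.4 = 152 mL.
Diluent to add = V₂ − V₁ = 152 − 5.53 = 146 mL.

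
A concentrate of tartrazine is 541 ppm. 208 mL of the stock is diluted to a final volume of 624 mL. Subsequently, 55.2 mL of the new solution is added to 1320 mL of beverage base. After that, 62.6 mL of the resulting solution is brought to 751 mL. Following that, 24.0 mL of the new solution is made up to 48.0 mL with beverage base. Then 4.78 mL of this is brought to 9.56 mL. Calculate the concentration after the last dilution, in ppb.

Overall dilution factor = 3 × 24.91 × 12.00 × 2 × 2 = 3587.
541 ppm / 3587 = 0.151 ppm = 151 ppb.

151 ppb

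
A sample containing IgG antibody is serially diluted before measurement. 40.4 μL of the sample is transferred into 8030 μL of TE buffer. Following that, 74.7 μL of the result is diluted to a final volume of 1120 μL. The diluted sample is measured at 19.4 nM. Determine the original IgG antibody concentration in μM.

Overall dilution factor = 199.8 × 14.99 = 2995.
Original = 19.4 nM × 2995 = 5.81 × 10⁴ nM = 58.1 μM.

58.1 μM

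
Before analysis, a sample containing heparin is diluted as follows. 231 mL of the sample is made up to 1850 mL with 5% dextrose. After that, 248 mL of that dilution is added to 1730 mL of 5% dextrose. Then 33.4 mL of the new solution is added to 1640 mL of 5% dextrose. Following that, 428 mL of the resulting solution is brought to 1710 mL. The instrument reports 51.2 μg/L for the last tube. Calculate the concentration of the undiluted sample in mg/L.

655 mg/L

Overall dilution factor = 8.009 × 7.976 × 50.10 × 3.995 = 1.28 × 10⁴.
Original = 51.2 μg/L × 1.28 × 10⁴ = 6.55 × 10⁵ μg/L = 655 mg/L.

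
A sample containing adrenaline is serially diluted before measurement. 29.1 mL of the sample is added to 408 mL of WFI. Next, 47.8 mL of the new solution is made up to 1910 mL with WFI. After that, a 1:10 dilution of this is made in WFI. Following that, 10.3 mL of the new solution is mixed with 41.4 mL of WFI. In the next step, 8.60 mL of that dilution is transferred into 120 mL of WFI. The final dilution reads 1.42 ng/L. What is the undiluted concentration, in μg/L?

Overall dilution factor = 15.02 × 39.96 × 10 × 5.019 × 14.95 = 4.50 × 10⁵.
Original = 1.42 ng/L × 4.50 × 10⁵ = 6.40 × 10⁵ ng/L = 640 μg/L.

640 μg/L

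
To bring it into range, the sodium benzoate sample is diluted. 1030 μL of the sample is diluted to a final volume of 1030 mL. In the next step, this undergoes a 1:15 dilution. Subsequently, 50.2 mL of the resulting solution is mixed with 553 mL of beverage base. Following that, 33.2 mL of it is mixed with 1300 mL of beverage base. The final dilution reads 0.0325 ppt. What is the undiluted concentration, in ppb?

Overall dilution factor = 1000 × 15 × 12.02 × 40.16 = 7.24 × 10⁶.
Original = 0.0325 ppt × 7.24 × 10⁶ = 2.35 × 10⁵ ppt = 235 ppb.

235 ppb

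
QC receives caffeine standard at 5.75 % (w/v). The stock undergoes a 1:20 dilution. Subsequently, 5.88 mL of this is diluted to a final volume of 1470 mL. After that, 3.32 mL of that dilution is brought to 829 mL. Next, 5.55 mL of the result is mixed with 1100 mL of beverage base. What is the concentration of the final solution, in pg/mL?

231 pg/mL

Overall dilution factor = 20 × 250 × 249.7 × 199.2 = 2.49 × 10⁸.
5.75 % (w/v) / 2.49 × 10⁸ = 2.31 × 10⁻⁸ % (w/v) = 231 pg/mL.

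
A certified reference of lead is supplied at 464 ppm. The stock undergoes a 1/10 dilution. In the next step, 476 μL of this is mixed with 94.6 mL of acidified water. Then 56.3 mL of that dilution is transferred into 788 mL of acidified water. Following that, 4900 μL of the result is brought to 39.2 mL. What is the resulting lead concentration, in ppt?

1940 ppt

Overall dilution factor = 10 × 199.7 × 15.00 × 8 = 2.40 × 10⁵.
464 ppm / 2.40 × 10⁵ = 1.94 × 10⁻³ ppm = 1940 ppt.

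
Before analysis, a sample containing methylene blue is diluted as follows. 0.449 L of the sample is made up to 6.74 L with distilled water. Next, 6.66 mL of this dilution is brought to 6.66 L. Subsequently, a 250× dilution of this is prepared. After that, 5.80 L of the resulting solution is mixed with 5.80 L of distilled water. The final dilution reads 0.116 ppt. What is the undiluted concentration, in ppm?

0.871 ppm

Overall dilution factor = 15.01 × 1000 × 250 × 2 = 7.51 × 10⁶.
Original = 0.116 ppt × 7.51 × 10⁶ = 8.71 × 10⁵ ppt = 0.871 ppm.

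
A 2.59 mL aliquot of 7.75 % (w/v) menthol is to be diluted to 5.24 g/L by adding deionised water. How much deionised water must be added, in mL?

35.7 mL

5.24 g/L = 0.524 % (w/v).
V₂ = C₁V₁/C₂ = 7.75 × 2.59 / 0.524 = 38.3 mL.
Diluent to add = V₂ − V₁ = 38.3 − 2.59 = 35.7 mL.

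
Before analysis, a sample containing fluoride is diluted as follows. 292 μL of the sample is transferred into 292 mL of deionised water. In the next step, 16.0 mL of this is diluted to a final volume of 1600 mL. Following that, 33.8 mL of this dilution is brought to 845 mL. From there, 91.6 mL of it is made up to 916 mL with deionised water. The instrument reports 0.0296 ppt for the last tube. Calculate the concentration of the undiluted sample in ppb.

Overall dilution factor = 1001 × 100 × 25 × 10 = 2.50 × 10⁷.
Original = 0.0296 ppt × 2.50 × 10⁷ = 7.41 × 10⁵ ppt = 741 ppb.

741 ppb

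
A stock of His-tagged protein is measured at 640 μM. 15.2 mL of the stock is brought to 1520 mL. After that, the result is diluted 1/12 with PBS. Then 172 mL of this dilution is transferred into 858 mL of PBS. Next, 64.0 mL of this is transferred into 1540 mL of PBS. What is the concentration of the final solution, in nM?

3.55 nM

Overall dilution factor = 100 × 12 × 5.988 × 25.06 = 1.80 × 10⁵.
640 μM / 1.80 × 10⁵ = 3.55 × 10⁻³ μM = 3.55 nM.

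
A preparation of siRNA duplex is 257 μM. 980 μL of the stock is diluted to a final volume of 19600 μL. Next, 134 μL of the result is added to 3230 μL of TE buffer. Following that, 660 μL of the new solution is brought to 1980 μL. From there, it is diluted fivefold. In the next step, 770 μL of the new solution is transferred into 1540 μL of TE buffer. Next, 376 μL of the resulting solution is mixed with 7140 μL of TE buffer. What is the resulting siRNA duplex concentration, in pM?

Overall dilution factor = 20 × 25.10 × 3 × 5 × 3 × 19.99 = 4.52 × 10⁵.
257 μM / 4.52 × 10⁵ = 5.69 × 10⁻⁴ μM = 569 pM.

569 pM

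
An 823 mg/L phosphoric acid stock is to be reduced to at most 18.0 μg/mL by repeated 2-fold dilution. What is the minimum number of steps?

6

Need 2ⁿ ≥ 45.7, so n ≥ log(45.7)/log(2) = 5.51.
Minimum whole steps: n = 6.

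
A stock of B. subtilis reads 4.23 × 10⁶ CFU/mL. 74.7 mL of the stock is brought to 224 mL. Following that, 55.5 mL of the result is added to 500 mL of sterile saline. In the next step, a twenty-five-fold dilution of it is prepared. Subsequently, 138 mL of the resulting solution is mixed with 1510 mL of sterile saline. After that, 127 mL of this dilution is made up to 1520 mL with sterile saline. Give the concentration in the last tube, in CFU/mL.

Overall dilution factor = 2.999 × 10.01 × 25 × 11.94 × 11.97 = 1.07 × 10⁵.
4.23 × 10⁶ CFU/mL / 1.07 × 10⁵ = 39.4 CFU/mL.

39.4 CFU/mL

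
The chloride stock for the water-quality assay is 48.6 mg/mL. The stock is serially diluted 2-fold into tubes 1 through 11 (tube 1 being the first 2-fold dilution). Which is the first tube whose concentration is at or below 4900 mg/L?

tube 4

Tube n has concentration 48.6 mg/mL / 2ⁿ.
Need 2ⁿ ≥ 48.6 mg/mL / 4900 mg/L = 9.92, so n ≥ 3.31.
First such tube: n = 4.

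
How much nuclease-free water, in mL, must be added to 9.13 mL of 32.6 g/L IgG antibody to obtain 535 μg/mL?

535 μg/mL = 0.535 g/L.
V₂ = C₁V₁/C₂ = 32.6 × 9.13 / 0.535 = 556 mL.
Diluent to add = V₂ − V₁ = 556 − 9.13 = 547 mL.

547 mL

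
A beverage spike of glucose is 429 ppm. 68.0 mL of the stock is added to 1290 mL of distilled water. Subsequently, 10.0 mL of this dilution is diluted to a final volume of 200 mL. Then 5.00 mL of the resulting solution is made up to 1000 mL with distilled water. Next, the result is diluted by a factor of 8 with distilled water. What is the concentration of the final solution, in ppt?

671 ppt

Overall dilution factor = 19.97 × 20 × 200 × 8 = 6.39 × 10⁵.
429 ppm / 6.39 × 10⁵ = 6.71 × 10⁻⁴ ppm = 671 ppt.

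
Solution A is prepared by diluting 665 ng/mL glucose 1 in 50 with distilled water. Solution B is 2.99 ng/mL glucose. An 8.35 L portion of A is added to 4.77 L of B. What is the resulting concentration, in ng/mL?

9.55 ng/mL

C_A = 665 ng/mL / 50 = 13.3 ng/mL.
C_mix = (C_A·V_A + C_B·V_B)/(V_A + V_B) = (13.3×8.35 + 2.99×4.77) / 13.12 = 9.55 ng/mL.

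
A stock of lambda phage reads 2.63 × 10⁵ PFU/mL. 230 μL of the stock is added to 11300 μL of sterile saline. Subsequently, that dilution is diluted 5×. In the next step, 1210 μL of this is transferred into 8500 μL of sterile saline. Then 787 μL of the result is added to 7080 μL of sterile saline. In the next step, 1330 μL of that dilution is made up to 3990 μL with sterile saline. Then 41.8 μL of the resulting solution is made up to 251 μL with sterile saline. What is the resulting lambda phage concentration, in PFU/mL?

Overall dilution factor = 50.13 × 5 × 8.025 × 9.996 × 3 × 6.005 = 3.62 × 10⁵.
2.63 × 10⁵ PFU/mL / 3.62 × 10⁵ = 0.726 PFU/mL.

0.726 PFU/mL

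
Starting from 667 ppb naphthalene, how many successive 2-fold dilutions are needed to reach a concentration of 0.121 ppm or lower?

Need 2ⁿ ≥ 5.51, so n ≥ log(5.51)/log(2) = 2.46.
Minimum whole steps: n = 3.

3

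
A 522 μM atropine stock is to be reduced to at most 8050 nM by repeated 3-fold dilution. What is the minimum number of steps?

Need 3ⁿ ≥ 64.8, so n ≥ log(64.8)/log(3) = 3.80.
Minimum whole steps: n = 4.

4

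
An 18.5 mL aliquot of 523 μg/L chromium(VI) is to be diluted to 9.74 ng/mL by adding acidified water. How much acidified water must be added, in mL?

9.74 ng/mL = 9.74 μg/L.
V₂ = C₁V₁/C₂ = 523 × 18.5 / 9.74 = 993 mL.
Diluent to add = V₂ − V₁ = 993 − 18.5 = 975 mL.

975 mL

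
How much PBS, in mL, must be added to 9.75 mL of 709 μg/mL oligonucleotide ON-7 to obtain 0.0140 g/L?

484 mL

0.0140 g/L = 14.0 μg/mL.
V₂ = C₁V₁/C₂ = 709 × 9.75 / 14.0 = 494 mL.
Diluent to add = V₂ − V₁ = 494 − 9.75 = 484 mL.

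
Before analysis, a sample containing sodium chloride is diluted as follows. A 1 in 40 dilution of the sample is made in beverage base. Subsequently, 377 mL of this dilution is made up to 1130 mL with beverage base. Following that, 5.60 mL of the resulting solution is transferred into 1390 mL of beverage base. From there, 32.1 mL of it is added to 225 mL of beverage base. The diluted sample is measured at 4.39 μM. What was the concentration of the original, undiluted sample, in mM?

1050 mM

Overall dilution factor = 40 × 2.997 × 249.2 × 8.009 = 2.39 × 10⁵.
Original = 4.39 μM × 2.39 × 10⁵ = 1.05 × 10⁶ μM = 1050 mM.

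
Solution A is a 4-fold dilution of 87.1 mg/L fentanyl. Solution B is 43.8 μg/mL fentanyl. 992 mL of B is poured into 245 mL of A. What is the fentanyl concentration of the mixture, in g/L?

C_A = 87.1 mg/L / 4 = 21.8 mg/L.
C_B = 43.8 μg/mL = 43.8 mg/L.
C_mix = (C_A·V_A + C_B·V_B)/(V_A + V_B) = (21.8×245 + 43.8×992) / 1237 = 39.4 mg/L = 0.0394 g/L.

0.0394 g/L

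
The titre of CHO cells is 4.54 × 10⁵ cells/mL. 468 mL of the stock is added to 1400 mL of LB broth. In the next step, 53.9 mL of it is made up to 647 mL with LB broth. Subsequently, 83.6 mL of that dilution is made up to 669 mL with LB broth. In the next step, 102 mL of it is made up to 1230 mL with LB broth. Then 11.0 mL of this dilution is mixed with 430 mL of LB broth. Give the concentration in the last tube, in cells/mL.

Overall dilution factor = 3.991 × 12.00 × 8.002 × 12.06 × 40.09 = 1.85 × 10⁵.
4.54 × 10⁵ cells/mL / 1.85 × 10⁵ = 2.45 cells/mL.

2.45 cells/mL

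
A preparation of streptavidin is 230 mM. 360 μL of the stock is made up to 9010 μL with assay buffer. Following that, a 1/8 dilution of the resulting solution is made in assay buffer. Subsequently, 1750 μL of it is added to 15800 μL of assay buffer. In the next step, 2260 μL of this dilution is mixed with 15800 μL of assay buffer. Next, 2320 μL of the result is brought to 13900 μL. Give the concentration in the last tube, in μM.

Overall dilution factor = 25.03 × 8 × 10.03 × 7.991 × 5.991 = 9.61 × 10⁴.
230 mM / 9.61 × 10⁴ = 2.39 × 10⁻³ mM = 2.39 μM.

2.39 μM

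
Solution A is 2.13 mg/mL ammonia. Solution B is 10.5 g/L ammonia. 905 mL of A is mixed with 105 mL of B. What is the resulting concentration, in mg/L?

C_B = 10.5 g/L = 10.5 mg/mL.
C_mix = (C_A·V_A + C_B·V_B)/(V_A + V_B) = (2.13×905 + 10.5×105) / 1010 = 3.00 mg/mL = 3000 mg/L.

3000 mg/L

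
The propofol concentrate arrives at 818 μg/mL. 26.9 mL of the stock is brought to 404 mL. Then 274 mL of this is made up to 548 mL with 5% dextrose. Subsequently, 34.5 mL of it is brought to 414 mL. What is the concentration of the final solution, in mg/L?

2.27 mg/L

Overall dilution factor = 15.02 × 2 × 12 = 360.
818 μg/mL / 360 = 2.27 μg/mL = 2.27 mg/L.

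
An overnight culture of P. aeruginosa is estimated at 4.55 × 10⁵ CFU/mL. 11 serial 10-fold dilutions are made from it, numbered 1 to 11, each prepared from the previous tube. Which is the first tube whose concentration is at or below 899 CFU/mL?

tube 3

Tube n has concentration 4.55 × 10⁵ CFU/mL / 10ⁿ.
Need 10ⁿ ≥ 4.55 × 10⁵ CFU/mL / 899 CFU/mL = 506, so n ≥ 2.70.
First such tube: n = 3.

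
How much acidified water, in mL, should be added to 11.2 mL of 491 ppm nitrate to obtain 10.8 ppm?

498 mL

V₂ = C₁V₁/C₂ = 491 × 11.2 / 10.8 = 509 mL.
Diluent to add = V₂ − V₁ = 509 − 11.2 = 498 mL.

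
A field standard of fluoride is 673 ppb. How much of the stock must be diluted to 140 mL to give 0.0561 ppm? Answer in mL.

0.0561 ppm = 56.1 ppb.
V₁ = C₂V₂/C₁ = 56.1 × 140 / 673 = 11.7 mL.

11.7 mL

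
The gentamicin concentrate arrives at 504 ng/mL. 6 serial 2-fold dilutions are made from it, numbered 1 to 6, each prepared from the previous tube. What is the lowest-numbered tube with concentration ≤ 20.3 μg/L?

Tube n has concentration 504 ng/mL / 2ⁿ.
Need 2ⁿ ≥ 504 ng/mL / 20.3 μg/L = 24.8, so n ≥ 4.63.
First such tube: n = 5.

tube 5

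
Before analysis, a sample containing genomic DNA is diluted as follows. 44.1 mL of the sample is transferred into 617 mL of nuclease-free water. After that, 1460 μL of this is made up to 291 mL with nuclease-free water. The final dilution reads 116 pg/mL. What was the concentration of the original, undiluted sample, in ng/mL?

347 ng/mL

Overall dilution factor = 14.99 × 199.3 = 2988.
Original = 116 pg/mL × 2988 = 3.47 × 10⁵ pg/mL = 347 ng/mL.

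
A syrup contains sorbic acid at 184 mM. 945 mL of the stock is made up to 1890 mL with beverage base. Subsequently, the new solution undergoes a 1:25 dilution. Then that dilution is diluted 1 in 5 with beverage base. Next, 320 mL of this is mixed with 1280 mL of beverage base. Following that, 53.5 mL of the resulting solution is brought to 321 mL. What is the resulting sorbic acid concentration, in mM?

0.0245 mM

Overall dilution factor = 2 × 25 × 5 × 5 × 6 = 7500.
184 mM / 7500 = 0.0245 mM.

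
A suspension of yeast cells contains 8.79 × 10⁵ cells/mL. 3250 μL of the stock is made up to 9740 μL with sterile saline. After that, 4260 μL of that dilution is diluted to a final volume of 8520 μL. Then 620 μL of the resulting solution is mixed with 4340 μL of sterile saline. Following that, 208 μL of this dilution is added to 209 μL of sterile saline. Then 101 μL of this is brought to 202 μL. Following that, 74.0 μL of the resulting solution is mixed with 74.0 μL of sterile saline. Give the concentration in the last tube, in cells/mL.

2290 cells/mL

Overall dilution factor = 2.997 × 2 × 8 × 2.005 × 2 × 2 = 385.
8.79 × 10⁵ cells/mL / 385 = 2290 cells/mL.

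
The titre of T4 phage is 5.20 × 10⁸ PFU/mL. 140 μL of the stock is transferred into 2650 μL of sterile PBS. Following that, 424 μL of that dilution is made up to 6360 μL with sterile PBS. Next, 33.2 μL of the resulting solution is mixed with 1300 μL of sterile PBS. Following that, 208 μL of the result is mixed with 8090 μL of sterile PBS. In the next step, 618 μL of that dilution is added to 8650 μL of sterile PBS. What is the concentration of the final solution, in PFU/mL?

Overall dilution factor = 19.93 × 15 × 40.16 × 39.89 × 15.00 = 7.18 × 10⁶.
5.20 × 10⁸ PFU/mL / 7.18 × 10⁶ = 72.4 PFU/mL.

72.4 PFU/mL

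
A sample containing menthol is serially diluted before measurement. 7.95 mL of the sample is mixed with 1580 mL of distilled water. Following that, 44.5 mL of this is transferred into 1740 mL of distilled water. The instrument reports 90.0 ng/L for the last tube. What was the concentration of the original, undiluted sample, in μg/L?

Overall dilution factor = 199.7 × 40.10 = 8010.
Original = 90.0 ng/L × 8010 = 7.21 × 10⁵ ng/L = 721 μg/L.

721 μg/L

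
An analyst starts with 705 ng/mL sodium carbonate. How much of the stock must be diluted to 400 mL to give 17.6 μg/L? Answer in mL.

17.6 μg/L = 17.6 ng/mL.
V₁ = C₂V₂/C₁ = 17.6 × 400 / 705 = 9.99 mL.

9.99 mL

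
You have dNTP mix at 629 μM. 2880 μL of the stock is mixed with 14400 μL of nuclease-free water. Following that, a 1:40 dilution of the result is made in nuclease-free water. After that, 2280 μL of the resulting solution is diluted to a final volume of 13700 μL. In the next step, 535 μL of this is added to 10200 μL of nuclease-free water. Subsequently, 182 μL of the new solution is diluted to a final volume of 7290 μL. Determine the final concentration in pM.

543 pM

Overall dilution factor = 6 × 40 × 6.009 × 20.07 × 40.05 = 1.16 × 10⁶.
629 μM / 1.16 × 10⁶ = 5.43 × 10⁻⁴ μM = 543 pM.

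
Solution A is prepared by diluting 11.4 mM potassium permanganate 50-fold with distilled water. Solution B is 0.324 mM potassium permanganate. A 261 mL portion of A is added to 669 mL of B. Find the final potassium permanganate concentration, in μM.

297 μM

C_A = 11.4 mM / 50 = 0.228 mM.
C_mix = (C_A·V_A + C_B·V_B)/(V_A + V_B) = (0.228×261 + 0.324×669) / 930.0 = 0.297 mM = 297 μM.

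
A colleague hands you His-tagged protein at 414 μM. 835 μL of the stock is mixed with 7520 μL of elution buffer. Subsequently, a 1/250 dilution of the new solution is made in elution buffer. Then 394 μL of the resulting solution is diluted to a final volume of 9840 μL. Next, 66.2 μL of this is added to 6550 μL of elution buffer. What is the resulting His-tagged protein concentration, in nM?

Overall dilution factor = 10.01 × 250 × 24.97 × 99.94 = 6.24 × 10⁶.
414 μM / 6.24 × 10⁶ = 6.63 × 10⁻⁵ μM = 0.0663 nM.

0.0663 nM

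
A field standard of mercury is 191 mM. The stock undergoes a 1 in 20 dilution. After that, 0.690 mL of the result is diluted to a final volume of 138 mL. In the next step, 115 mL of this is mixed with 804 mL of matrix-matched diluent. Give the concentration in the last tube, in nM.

5980 nM

Overall dilution factor = 20 × 200 × 7.991 = 3.20 × 10⁴.
191 mM / 3.20 × 10⁴ = 5.98 × 10⁻³ mM = 5980 nM.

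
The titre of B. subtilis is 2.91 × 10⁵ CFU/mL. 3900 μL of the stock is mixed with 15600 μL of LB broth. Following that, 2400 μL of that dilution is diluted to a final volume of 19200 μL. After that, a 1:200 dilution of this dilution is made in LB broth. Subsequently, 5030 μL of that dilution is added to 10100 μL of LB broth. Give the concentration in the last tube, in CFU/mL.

Overall dilution factor = 5 × 8 × 200 × 3.008 = 2.41 × 10⁴.
2.91 × 10⁵ CFU/mL / 2.41 × 10⁴ = 12.1 CFU/mL.

12.1 CFU/mL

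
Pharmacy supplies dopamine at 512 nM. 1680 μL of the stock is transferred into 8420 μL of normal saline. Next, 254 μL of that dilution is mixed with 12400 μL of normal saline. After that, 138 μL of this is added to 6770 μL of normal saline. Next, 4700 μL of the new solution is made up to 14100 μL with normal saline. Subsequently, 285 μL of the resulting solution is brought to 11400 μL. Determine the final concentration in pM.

0.285 pM

Overall dilution factor = 6.012 × 49.82 × 50.06 × 3 × 40 = 1.80 × 10⁶.
512 nM / 1.80 × 10⁶ = 2.85 × 10⁻⁴ nM = 0.285 pM.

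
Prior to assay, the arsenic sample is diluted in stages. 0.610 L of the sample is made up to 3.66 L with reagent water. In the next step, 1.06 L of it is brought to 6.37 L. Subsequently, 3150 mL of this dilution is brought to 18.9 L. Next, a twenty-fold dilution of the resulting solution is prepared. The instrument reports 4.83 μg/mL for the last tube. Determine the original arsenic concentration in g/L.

Overall dilution factor = 6 × 6.009 × 6 × 20 = 4327.
Original = 4.83 μg/mL × 4327 = 2.09 × 10⁴ μg/mL = 20.9 g/L.

20.9 g/L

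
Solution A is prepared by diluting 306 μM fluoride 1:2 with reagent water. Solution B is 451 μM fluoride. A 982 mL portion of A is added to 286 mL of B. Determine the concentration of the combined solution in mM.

C_A = 306 μM / 2 = 153 μM.
C_mix = (C_A·V_A + C_B·V_B)/(V_A + V_B) = (153×982 + 451×286) / 1268 = 220 μM = 0.220 mM.

0.220 mM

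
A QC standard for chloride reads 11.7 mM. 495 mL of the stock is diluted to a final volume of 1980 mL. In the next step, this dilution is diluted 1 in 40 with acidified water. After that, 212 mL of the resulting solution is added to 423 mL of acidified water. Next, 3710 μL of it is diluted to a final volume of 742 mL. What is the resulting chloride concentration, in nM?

Overall dilution factor = 4 × 40 × 2.995 × 200 = 9.58 × 10⁴.
11.7 mM / 9.58 × 10⁴ = 1.22 × 10⁻⁴ mM = 122 nM.

122 nM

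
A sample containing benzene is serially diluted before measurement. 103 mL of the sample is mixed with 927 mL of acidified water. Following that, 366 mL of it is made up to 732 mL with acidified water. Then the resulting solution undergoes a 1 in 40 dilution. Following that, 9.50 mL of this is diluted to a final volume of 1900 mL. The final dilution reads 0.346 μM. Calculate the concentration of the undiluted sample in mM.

55.4 mM

Overall dilution factor = 10 × 2 × 40 × 200 = 1.60 × 10⁵.
Original = 0.346 μM × 1.60 × 10⁵ = 5.54 × 10⁴ μM = 55.4 mM.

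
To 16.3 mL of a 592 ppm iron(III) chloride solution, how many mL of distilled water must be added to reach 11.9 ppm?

V₂ = C₁V₁/C₂ = 592 × 16.3 / 11.9 = 811 mL.
Diluent to add = V₂ − V₁ = 811 − 16.3 = 795 mL.

795 mL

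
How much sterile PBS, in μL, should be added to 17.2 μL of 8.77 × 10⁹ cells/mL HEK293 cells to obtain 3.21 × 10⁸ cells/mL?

453 μL

V₂ = C₁V₁/C₂ = 8.77 × 10⁹ × 17.2 / 3.21 × 10⁸ = 470 μL.
Diluent to add = V₂ − V₁ = 470 − 17.2 = 453 μL.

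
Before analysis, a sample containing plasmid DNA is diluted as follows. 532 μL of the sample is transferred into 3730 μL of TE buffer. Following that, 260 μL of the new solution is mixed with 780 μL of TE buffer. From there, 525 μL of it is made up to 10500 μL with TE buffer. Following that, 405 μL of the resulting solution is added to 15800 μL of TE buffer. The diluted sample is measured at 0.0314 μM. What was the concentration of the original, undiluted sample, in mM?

0.805 mM

Overall dilution factor = 8.011 × 4 × 20 × 40.01 = 2.56 × 10⁴.
Original = 0.0314 μM × 2.56 × 10⁴ = 805 μM = 0.805 mM.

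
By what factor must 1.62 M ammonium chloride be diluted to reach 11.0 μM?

Factor = C₀/C_target = 1.62 M / 11.0 μM = 1.47 × 10⁵.

1.47 × 10⁵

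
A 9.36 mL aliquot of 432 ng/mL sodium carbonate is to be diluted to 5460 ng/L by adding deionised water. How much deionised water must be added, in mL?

5460 ng/L = 5.46 ng/mL.
V₂ = C₁V₁/C₂ = 432 × 9.36 / 5.46 = 741 mL.
Diluent to add = V₂ − V₁ = 741 − 9.36 = 731 mL.

731 mL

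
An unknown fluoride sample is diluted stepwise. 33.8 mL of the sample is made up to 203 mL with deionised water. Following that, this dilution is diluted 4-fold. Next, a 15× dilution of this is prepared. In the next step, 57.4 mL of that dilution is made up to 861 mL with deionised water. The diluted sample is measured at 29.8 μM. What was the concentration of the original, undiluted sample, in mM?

Overall dilution factor = 6.006 × 4 × 15 × 15 = 5405.
Original = 29.8 μM × 5405 = 1.61 × 10⁵ μM = 161 mM.

161 mM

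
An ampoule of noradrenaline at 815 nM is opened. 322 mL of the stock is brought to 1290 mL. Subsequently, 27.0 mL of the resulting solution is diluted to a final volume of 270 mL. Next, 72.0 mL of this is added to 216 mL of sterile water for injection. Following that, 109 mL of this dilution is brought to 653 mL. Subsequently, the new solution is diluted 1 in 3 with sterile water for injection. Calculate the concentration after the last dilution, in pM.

283 pM

Overall dilution factor = 4.006 × 10 × 4 × 5.991 × 3 = 2880.
815 nM / 2880 = 0.283 nM = 283 pM.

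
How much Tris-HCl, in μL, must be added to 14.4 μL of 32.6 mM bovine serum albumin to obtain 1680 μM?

265 μL

1680 μM = 1.68 mM.
V₂ = C₁V₁/C₂ = 32.6 × 14.4 / 1.68 = 279 μL.
Diluent to add = V₂ − V₁ = 279 − 14.4 = 265 μL.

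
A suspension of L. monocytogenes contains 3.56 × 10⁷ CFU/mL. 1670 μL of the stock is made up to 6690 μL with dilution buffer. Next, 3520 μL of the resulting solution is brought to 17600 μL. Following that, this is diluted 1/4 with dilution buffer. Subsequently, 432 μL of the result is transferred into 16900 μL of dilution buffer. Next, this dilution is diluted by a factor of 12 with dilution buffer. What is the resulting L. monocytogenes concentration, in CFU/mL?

Overall dilution factor = 4.006 × 5 × 4 × 40.12 × 12 = 3.86 × 10⁴.
3.56 × 10⁷ CFU/mL / 3.86 × 10⁴ = 923 CFU/mL.

923 CFU/mL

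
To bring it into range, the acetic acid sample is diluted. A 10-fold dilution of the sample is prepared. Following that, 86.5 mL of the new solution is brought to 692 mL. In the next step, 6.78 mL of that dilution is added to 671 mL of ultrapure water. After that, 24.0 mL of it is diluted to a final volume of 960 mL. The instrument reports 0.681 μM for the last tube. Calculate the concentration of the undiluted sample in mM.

218 mM

Overall dilution factor = 10 × 8 × 99.97 × 40 = 3.20 × 10⁵.
Original = 0.681 μM × 3.20 × 10⁵ = 2.18 × 10⁵ μM = 218 mM.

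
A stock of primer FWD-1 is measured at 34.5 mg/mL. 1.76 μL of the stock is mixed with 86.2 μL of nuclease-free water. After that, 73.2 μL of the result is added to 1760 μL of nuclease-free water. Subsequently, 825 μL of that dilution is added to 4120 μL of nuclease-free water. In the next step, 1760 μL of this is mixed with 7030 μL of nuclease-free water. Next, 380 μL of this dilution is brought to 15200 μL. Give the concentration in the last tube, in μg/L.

23.0 μg/L

Overall dilution factor = 49.98 × 25.04 × 5.994 × 4.994 × 40 = 1.50 × 10⁶.
34.5 mg/mL / 1.50 × 10⁶ = 2.30 × 10⁻⁵ mg/mL = 23.0 μg/L.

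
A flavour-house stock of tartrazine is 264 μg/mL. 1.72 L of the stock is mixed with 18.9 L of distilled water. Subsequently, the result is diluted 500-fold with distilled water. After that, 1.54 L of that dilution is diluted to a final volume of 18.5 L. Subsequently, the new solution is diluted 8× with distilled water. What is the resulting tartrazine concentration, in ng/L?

458 ng/L

Overall dilution factor = 11.99 × 500 × 12.01 × 8 = 5.76 × 10⁵.
264 μg/mL / 5.76 × 10⁵ = 4.58 × 10⁻⁴ μg/mL = 458 ng/L.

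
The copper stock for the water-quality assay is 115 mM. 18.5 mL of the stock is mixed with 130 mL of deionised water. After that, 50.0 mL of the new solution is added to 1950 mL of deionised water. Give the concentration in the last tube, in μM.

Overall dilution factor = 8.027 × 40 = 321.
115 mM / 321 = 0.358 mM = 358 μM.

358 μM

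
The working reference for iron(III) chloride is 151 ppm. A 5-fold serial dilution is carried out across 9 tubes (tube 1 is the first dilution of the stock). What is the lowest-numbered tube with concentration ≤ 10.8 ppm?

tube 2

Tube n has concentration 151 ppm / 5ⁿ.
Need 5ⁿ ≥ 151 ppm / 10.8 ppm = 14.0, so n ≥ 1.64.
First such tube: n = 2.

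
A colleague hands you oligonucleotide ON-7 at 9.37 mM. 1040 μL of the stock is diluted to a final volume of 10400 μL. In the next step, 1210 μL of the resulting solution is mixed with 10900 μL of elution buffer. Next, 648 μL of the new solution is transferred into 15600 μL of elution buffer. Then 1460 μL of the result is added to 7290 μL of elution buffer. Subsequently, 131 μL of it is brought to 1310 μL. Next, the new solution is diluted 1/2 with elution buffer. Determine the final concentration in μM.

0.0312 μM

Overall dilution factor = 10 × 10.01 × 25.07 × 5.993 × 10 × 2 = 3.01 × 10⁵.
9.37 mM / 3.01 × 10⁵ = 3.12 × 10⁻⁵ mM = 0.0312 μM.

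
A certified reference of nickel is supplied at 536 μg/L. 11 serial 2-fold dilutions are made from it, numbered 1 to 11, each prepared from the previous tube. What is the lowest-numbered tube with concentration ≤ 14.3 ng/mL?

tube 6

Tube n has concentration 536 μg/L / 2ⁿ.
Need 2ⁿ ≥ 536 μg/L / 14.3 ng/mL = 37.5, so n ≥ 5.23.
First such tube: n = 6.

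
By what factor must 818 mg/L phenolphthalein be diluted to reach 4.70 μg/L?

1.74 × 10⁵

Factor = C₀/C_target = 818 mg/L / 4.70 μg/L = 1.74 × 10⁵.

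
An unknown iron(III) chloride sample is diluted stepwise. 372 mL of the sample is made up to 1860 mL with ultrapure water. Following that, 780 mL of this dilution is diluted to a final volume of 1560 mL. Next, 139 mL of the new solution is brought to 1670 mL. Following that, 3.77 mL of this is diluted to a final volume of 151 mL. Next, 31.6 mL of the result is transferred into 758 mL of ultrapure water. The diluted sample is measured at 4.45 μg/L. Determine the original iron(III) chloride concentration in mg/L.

535 mg/L

Overall dilution factor = 5 × 2 × 12.01 × 40.05 × 24.99 = 1.20 × 10⁵.
Original = 4.45 μg/L × 1.20 × 10⁵ = 5.35 × 10⁵ μg/L = 535 mg/L.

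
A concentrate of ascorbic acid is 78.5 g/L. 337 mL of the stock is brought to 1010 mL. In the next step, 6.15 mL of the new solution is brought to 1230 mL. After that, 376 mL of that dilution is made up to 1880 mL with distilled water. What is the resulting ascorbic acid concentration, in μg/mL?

26.2 μg/mL

Overall dilution factor = 2.997 × 200 × 5 = 2997.
78.5 g/L / 2997 = 0.0262 g/L = 26.2 μg/mL.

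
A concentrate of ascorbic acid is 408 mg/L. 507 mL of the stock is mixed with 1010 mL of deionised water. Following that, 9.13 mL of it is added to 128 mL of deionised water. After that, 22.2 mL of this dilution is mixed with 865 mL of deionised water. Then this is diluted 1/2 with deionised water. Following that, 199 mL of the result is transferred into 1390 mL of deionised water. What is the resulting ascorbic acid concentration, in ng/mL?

Overall dilution factor = 2.992 × 15.02 × 39.96 × 2 × 7.985 = 2.87 × 10⁴.
408 mg/L / 2.87 × 10⁴ = 0.0142 mg/L = 14.2 ng/mL.

14.2 ng/mL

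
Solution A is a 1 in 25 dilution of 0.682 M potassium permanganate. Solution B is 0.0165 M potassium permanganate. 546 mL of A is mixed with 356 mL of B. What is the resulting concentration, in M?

C_A = 0.682 M / 25 = 0.0273 M.
C_mix = (C_A·V_A + C_B·V_B)/(V_A + V_B) = (0.0273×546 + 0.0165×356) / 902.0 = 0.0230 M.

0.0230 M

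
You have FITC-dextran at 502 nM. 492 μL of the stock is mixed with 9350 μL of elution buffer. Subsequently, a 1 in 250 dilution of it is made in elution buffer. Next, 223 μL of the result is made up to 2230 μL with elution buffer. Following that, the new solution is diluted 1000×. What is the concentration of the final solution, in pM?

Overall dilution factor = 20.00 × 250 × 10 × 1000 = 5.00 × 10⁷.
502 nM / 5.00 × 10⁷ = 1.00 × 10⁻⁵ nM = 0.0100 pM.

0.0100 pM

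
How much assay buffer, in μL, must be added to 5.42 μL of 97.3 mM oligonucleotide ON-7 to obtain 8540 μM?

56.3 μL

8540 μM = 8.54 mM.
V₂ = C₁V₁/C₂ = 97.3 × 5.42 / 8.54 = 61.8 μL.
Diluent to add = V₂ − V₁ = 61.8 − 5.42 = 56.3 μL.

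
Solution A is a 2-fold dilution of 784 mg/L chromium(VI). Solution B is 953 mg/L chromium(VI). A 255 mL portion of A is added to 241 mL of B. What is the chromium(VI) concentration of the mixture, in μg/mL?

C_A = 784 mg/L / 2 = 392 mg/L.
C_mix = (C_A·V_A + C_B·V_B)/(V_A + V_B) = (392×255 + 953×241) / 496.0 = 665 mg/L = 665 μg/mL.

665 μg/mL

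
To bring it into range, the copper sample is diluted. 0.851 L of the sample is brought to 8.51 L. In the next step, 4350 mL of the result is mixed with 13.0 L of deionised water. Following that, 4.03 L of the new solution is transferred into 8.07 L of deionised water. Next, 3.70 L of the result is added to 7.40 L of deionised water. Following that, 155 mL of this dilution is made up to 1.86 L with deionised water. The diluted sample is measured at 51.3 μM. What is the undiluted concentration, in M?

Overall dilution factor = 10 × 3.989 × 3.002 × 3 × 12 = 4311.
Original = 51.3 μM × 4311 = 2.21 × 10⁵ μM = 0.221 M.

0.221 M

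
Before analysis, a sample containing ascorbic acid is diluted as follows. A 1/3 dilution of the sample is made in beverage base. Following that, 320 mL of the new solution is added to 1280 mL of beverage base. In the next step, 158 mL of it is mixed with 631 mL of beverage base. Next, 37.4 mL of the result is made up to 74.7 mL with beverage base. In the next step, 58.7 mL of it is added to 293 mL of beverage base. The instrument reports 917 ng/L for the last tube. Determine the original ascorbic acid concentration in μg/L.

Overall dilution factor = 3 × 5 × 4.994 × 1.997 × 5.991 = 896.
Original = 917 ng/L × 896 = 8.22 × 10⁵ ng/L = 822 μg/L.

822 μg/L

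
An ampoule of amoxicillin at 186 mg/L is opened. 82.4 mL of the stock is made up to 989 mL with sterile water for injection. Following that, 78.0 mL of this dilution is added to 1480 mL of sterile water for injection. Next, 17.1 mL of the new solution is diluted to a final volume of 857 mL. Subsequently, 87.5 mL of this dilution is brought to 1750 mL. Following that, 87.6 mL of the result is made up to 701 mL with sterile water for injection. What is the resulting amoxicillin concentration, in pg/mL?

Overall dilution factor = 12.00 × 19.97 × 50.12 × 20 × 8.002 = 1.92 × 10⁶.
186 mg/L / 1.92 × 10⁶ = 9.67 × 10⁻⁵ mg/L = 96.7 pg/mL.

96.7 pg/mL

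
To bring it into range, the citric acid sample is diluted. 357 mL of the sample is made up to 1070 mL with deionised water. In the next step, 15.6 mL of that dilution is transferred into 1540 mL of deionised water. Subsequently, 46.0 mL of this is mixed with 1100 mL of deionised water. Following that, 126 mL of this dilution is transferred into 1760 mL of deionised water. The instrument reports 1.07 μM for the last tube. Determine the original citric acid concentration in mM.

Overall dilution factor = 2.997 × 99.72 × 24.91 × 14.97 = 1.11 × 10⁵.
Original = 1.07 μM × 1.11 × 10⁵ = 1.19 × 10⁵ μM = 119 mM.

119 mM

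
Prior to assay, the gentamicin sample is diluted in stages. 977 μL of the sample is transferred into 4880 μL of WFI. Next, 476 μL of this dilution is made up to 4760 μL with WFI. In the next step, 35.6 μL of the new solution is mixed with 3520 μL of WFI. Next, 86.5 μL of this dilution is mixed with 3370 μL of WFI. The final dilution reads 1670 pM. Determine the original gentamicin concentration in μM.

Overall dilution factor = 5.995 × 10 × 99.88 × 39.96 = 2.39 × 10⁵.
Original = 1670 pM × 2.39 × 10⁵ = 4.00 × 10⁸ pM = 400 μM.

400 μM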